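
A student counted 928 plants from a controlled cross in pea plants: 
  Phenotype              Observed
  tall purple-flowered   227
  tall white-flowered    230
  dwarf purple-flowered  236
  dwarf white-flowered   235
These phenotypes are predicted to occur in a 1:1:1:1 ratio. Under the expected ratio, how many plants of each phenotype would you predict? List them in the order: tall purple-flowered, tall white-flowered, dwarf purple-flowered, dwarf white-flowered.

232, 232, 232, 232

Expected counts for N = 928 under a 1:1:1:1 ratio (total parts = 4):
  tall purple-flowered: 928 × 1/4 = 232
  tall white-flowered: 928 × 1/4 = 232
  dwarf purple-flowered: 928 × 1/4 = 232
  dwarf white-flowered: 928 × 1/4 = 232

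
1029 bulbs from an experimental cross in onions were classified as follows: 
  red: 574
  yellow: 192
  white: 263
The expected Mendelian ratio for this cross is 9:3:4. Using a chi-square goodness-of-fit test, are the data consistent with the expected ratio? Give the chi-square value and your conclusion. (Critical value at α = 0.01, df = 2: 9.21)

0.173; consistent

Under the 9:3:4 hypothesis (Σ ratio = 16, N = 1029):
  red: 1029 × 9/16 = 578.8125
  yellow: 1029 × 3/16 = 192.9375
  white: 1029 × 4/16 = 257.25
χ² = Σ (O − E)² / E
  red: (574 − 578.8125)² / 578.8125 = 0.0400
  yellow: (192 − 192.9375)² / 192.9375 = 0.0046
  white: (263 − 257.25)² / 257.25 = 0.1285
χ² = 0.0400 + 0.0046 + 0.1285 = 0.1731 ≈ 0.173
Degrees of freedom = 3 − 1 = 2; critical value at α = 0.01 is 9.21.
Since 0.173 < 9.21, we fail to reject the null hypothesis — the data are consistent with the 9:3:4 ratio.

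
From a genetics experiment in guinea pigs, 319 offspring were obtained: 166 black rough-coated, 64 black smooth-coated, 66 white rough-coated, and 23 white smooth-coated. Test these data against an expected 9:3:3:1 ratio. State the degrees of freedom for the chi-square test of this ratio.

A goodness-of-fit test with 4 phenotype classes has df = 4 − 1 = 3.

3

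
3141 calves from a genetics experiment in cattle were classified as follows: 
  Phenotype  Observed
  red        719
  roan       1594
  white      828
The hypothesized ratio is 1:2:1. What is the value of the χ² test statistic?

Expected counts for N = 3141 under a 1:2:1 ratio (total parts = 4):
  red: 3141 × 1/4 = 785.25
  roan: 3141 × 2/4 = 1570.5
  white: 3141 × 1/4 = 785.25
χ² = Σ (O − E)² / E
  red: (719 − 785.25)² / 785.25 = 5.5894
  roan: (1594 − 1570.5)² / 1570.5 = 0.3516
  white: (828 − 785.25)² / 785.25 = 2.3274
χ² = 5.5894 + 0.3516 + 2.3274 = 8.2684 ≈ 8.268

8.268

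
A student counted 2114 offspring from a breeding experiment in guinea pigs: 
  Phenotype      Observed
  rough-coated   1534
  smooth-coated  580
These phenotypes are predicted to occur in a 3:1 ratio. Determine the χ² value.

The 3:1 ratio has 4 parts, so with N = 2114 the expected counts are:
  rough-coated: 2114 × 3/4 = 1585.5
  smooth-coated: 2114 × 1/4 = 528.5
χ² = Σ (O − E)² / E
  rough-coated: (1534 − 1585.5)² / 1585.5 = 1.6728
  smooth-coated: (580 − 528.5)² / 528.5 = 5.0184
χ² = 1.6728 + 5.0184 = 6.6912 ≈ 6.691

6.691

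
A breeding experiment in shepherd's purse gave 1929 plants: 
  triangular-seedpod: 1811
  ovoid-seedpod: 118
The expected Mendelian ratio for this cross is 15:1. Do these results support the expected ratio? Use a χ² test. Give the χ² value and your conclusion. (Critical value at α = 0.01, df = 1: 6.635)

0.058; consistent

Total ratio parts = 16. Expected numbers out of 1929:
  triangular-seedpod: 1929 × 15/16 = 1808.4375
  ovoid-seedpod: 1929 × 1/16 = 120.5625
χ² = Σ (O − E)² / E
  triangular-seedpod: (1811 − 1808.4375)² / 1808.4375 = 0.0036
  ovoid-seedpod: (118 − 120.5625)² / 120.5625 = 0.0545
χ² = 0.0036 + 0.0545 = 0.0581 ≈ 0.058
Degrees of freedom = 2 − 1 = 1; critical value at α = 0.01 is 6.635.
Since 0.058 < 6.635, we fail to reject the null hypothesis — the data are consistent with the 15:1 ratio.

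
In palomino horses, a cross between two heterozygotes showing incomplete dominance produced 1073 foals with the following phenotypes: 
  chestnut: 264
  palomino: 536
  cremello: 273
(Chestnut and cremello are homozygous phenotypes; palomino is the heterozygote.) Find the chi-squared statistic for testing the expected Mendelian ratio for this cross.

0.152

With incomplete dominance, a heterozygote × heterozygote cross gives a 1:2:1 phenotypic ratio.
Under the 1:2:1 hypothesis (Σ ratio = 4, N = 1073):
  chestnut: 1073 × 1/4 = 268.25
  palomino: 1073 × 2/4 = 536.5
  cremello: 1073 × 1/4 = 268.25
χ² = Σ (O − E)² / E
  chestnut: (264 − 268.25)² / 268.25 = 0.0673
  palomino: (536 − 536.5)² / 536.5 = 0.0005
  cremello: (273 − 268.25)² / 268.25 = 0.0841
χ² = 0.0673 + 0.0005 + 0.0841 = 0.1519 ≈ 0.152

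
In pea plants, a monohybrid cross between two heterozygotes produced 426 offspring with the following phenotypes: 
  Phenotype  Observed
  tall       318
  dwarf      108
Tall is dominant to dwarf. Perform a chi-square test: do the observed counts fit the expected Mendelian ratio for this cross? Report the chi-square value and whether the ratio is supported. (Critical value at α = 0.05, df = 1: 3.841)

0.028; consistent

For a monohybrid cross between heterozygotes with complete dominance, the expected phenotypic ratio is 3:1.
Expected counts for N = 426 under a 3:1 ratio (total parts = 4):
  tall: 426 × 3/4 = 319.5
  dwarf: 426 × 1/4 = 106.5
χ² = Σ (O − E)² / E
  tall: (318 − 319.5)² / 319.5 = 0.0070
  dwarf: (108 − 106.5)² / 106.5 = 0.0211
χ² = 0.0070 + 0.0211 = 0.0281 ≈ 0.028
Degrees of freedom = 2 − 1 = 1; critical value at α = 0.05 is 3.841.
Since 0.028 < 3.841, we fail to reject the null hypothesis — the data are consistent with the 3:1 ratio.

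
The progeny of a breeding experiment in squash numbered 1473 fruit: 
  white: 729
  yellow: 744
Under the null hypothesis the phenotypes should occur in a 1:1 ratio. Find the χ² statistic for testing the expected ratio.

The 1:1 ratio has 2 parts, so with N = 1473 the expected counts are:
  white: 1473 × 1/2 = 736.5
  yellow: 1473 × 1/2 = 736.5
χ² = Σ (O − E)² / E
  white: (729 − 736.5)² / 736.5 = 0.0764
  yellow: (744 − 736.5)² / 736.5 = 0.0764
χ² = 0.0764 + 0.0764 = 0.1528 ≈ 0.153

0.153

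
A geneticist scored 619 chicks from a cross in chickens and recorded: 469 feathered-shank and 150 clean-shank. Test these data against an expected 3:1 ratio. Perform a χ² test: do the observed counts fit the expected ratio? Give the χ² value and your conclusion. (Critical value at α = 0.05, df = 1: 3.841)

Total ratio parts = 4. Expected numbers out of 619:
  feathered-shank: 619 × 3/4 = 464.25
  clean-shank: 619 × 1/4 = 154.75
χ² = Σ (O − E)² / E
  feathered-shank: (469 − 464.25)² / 464.25 = 0.0486
  clean-shank: (150 − 154.75)² / 154.75 = 0.1458
χ² = 0.0486 + 0.1458 = 0.1944 ≈ 0.194
Degrees of freedom = 2 − 1 = 1; critical value at α = 0.05 is 3.841.
Since 0.194 < 3.841, we fail to reject the null hypothesis — the data are consistent with the 3:1 ratio.

0.194; consistent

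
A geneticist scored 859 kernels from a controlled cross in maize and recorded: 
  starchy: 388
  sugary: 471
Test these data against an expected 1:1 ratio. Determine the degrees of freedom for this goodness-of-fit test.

1

A goodness-of-fit test with 2 phenotype classes has df = 2 − 1 = 1.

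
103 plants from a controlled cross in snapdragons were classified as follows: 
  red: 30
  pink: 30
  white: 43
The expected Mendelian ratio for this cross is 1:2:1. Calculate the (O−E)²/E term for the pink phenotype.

Expected counts for N = 103 under a 1:2:1 ratio (total parts = 4):
  red: 103 × 1/4 = 25.75
  pink: 103 × 2/4 = 51.5
  white: 103 × 1/4 = 25.75
Contribution of pink: (30 − 51.5)² / 51.5 = 8.9757

8.976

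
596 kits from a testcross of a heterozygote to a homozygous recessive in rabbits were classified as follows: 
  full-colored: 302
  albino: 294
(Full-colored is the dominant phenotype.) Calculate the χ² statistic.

0.107

A testcross of a heterozygote (Aa × aa) gives a 1:1 phenotypic ratio.
Expected counts for N = 596 under a 1:1 ratio (total parts = 2):
  full-colored: 596 × 1/2 = 298
  albino: 596 × 1/2 = 298
χ² = Σ (O − E)² / E
  full-colored: (302 − 298)² / 298 = 0.0537
  albino: (294 − 298)² / 298 = 0.0537
χ² = 0.0537 + 0.0537 = 0.1074 ≈ 0.107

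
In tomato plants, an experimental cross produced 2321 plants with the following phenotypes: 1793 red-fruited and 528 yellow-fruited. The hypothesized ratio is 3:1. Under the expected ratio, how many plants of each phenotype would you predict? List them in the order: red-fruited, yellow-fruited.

1740.75, 580.25

The 3:1 ratio has 4 parts, so with N = 2321 the expected counts are:
  red-fruited: 2321 × 3/4 = 1740.75
  yellow-fruited: 2321 × 1/4 = 580.25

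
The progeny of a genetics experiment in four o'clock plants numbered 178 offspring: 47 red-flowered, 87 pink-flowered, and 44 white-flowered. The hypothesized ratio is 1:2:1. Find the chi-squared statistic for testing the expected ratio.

The 1:2:1 ratio has 4 parts, so with N = 178 the expected counts are:
  red-flowered: 178 × 1/4 = 44.5
  pink-flowered: 178 × 2/4 = 89
  white-flowered: 178 × 1/4 = 44.5
χ² = Σ (O − E)² / E
  red-flowered: (47 − 44.5)² / 44.5 = 0.1404
  pink-flowered: (87 − 89)² / 89 = 0.0449
  white-flowered: (44 − 44.5)² / 44.5 = 0.0056
χ² = 0.1404 + 0.0449 + 0.0056 = 0.1909 ≈ 0.191

0.191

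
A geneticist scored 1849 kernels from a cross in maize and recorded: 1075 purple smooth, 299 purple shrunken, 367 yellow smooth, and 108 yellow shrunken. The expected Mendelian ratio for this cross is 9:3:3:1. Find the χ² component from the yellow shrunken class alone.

Total ratio parts = 16. Expected numbers out of 1849:
  purple smooth: 1849 × 9/16 = 1040.0625
  purple shrunken: 1849 × 3/16 = 346.6875
  yellow smooth: 1849 × 3/16 = 346.6875
  yellow shrunken: 1849 × 1/16 = 115.5625
Contribution of yellow shrunken: (108 − 115.5625)² / 115.5625 = 0.4949

0.495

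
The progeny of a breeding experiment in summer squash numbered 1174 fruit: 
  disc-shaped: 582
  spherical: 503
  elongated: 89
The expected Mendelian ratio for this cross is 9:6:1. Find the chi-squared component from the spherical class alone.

8.944

Under the 9:6:1 hypothesis (Σ ratio = 16, N = 1174):
  disc-shaped: 1174 × 9/16 = 660.375
  spherical: 1174 × 6/16 = 440.25
  elongated: 1174 × 1/16 = 73.375
Contribution of spherical: (503 − 440.25)² / 440.25 = 8.9439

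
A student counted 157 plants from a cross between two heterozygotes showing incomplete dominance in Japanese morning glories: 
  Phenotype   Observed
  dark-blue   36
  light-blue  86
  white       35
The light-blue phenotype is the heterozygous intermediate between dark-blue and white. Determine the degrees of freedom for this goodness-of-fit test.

2

With incomplete dominance, a heterozygote × heterozygote cross gives a 1:2:1 phenotypic ratio.
A goodness-of-fit test with 3 phenotype classes has df = 3 − 1 = 2.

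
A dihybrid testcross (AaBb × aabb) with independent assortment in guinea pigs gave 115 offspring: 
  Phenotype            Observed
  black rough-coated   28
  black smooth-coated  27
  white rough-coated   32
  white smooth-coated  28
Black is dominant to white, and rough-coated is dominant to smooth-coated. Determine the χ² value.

0.513

A dihybrid testcross with independent assortment gives a 1:1:1:1 ratio.
Expected counts for N = 115 under a 1:1:1:1 ratio (total parts = 4):
  black rough-coated: 115 × 1/4 = 28.75
  black smooth-coated: 115 × 1/4 = 28.75
  white rough-coated: 115 × 1/4 = 28.75
  white smooth-coated: 115 × 1/4 = 28.75
χ² = Σ (O − E)² / E
  black rough-coated: (28 − 28.75)² / 28.75 = 0.0196
  black smooth-coated: (27 − 28.75)² / 28.75 = 0.1065
  white rough-coated: (32 − 28.75)² / 28.75 = 0.3674
  white smooth-coated: (28 − 28.75)² / 28.75 = 0.0196
χ² = 0.0196 + 0.1065 + 0.3674 + 0.0196 = 0.5131 ≈ 0.513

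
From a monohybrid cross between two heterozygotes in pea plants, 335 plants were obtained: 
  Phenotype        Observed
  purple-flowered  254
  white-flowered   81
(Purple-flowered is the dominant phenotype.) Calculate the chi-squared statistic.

For a monohybrid cross between heterozygotes with complete dominance, the expected phenotypic ratio is 3:1.
The 3:1 ratio has 4 parts, so with N = 335 the expected counts are:
  purple-flowered: 335 × 3/4 = 251.25
  white-flowered: 335 × 1/4 = 83.75
χ² = Σ (O − E)² / E
  purple-flowered: (254 − 251.25)² / 251.25 = 0.0301
  white-flowered: (81 − 83.75)² / 83.75 = 0.0903
χ² = 0.0301 + 0.0903 = 0.1204 ≈ 0.120

0.120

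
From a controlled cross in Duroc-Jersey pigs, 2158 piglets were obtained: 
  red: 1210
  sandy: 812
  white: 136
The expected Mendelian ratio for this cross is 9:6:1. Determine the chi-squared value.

0.031

Total ratio parts = 16. Expected numbers out of 2158:
  red: 2158 × 9/16 = 1213.875
  sandy: 2158 × 6/16 = 809.25
  white: 2158 × 1/16 = 134.875
χ² = Σ (O − E)² / E
  red: (1210 − 1213.875)² / 1213.875 = 0.0124
  sandy: (812 − 809.25)² / 809.25 = 0.0093
  white: (136 − 134.875)² / 134.875 = 0.0094
χ² = 0.0124 + 0.0093 + 0.0094 = 0.0311 ≈ 0.031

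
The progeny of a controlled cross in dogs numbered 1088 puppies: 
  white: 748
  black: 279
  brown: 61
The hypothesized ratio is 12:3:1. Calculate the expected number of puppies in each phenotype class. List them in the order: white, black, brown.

816, 204, 68

The 12:3:1 ratio has 16 parts, so with N = 1088 the expected counts are:
  white: 1088 × 12/16 = 816
  black: 1088 × 3/16 = 204
  brown: 1088 × 1/16 = 68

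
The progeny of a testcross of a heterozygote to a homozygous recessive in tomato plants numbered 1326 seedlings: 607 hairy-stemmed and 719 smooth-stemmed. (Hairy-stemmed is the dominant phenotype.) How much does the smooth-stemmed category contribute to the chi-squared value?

A testcross of a heterozygote (Aa × aa) gives a 1:1 phenotypic ratio.
Total ratio parts = 2. Expected numbers out of 1326:
  hairy-stemmed: 1326 × 1/2 = 663
  smooth-stemmed: 1326 × 1/2 = 663
Contribution of smooth-stemmed: (719 − 663)² / 663 = 4.7300

4.730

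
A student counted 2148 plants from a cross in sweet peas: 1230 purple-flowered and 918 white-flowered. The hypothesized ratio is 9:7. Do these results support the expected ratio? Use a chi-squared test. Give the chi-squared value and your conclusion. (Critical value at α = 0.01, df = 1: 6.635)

Under the 9:7 hypothesis (Σ ratio = 16, N = 2148):
  purple-flowered: 2148 × 9/16 = 1208.25
  white-flowered: 2148 × 7/16 = 939.75
χ² = Σ (O − E)² / E
  purple-flowered: (1230 − 1208.25)² / 1208.25 = 0.3915
  white-flowered: (918 − 939.75)² / 939.75 = 0.5034
χ² = 0.3915 + 0.5034 = 0.8949 ≈ 0.895
Degrees of freedom = 2 − 1 = 1; critical value at α = 0.01 is 6.635.
Since 0.895 < 6.635, we fail to reject the null hypothesis — the data are consistent with the 9:7 ratio.

0.895; consistent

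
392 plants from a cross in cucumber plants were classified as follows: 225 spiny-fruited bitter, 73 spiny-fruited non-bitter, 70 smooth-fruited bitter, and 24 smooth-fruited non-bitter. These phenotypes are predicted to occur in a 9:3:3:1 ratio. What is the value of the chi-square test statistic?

0.272

The 9:3:3:1 ratio has 16 parts, so with N = 392 the expected counts are:
  spiny-fruited bitter: 392 × 9/16 = 220.5
  spiny-fruited non-bitter: 392 × 3/16 = 73.5
  smooth-fruited bitter: 392 × 3/16 = 73.5
  smooth-fruited non-bitter: 392 × 1/16 = 24.5
χ² = Σ (O − E)² / E
  spiny-fruited bitter: (225 − 220.5)² / 220.5 = 0.0918
  spiny-fruited non-bitter: (73 − 73.5)² / 73.5 = 0.0034
  smooth-fruited bitter: (70 − 73.5)² / 73.5 = 0.1667
  smooth-fruited non-bitter: (24 − 24.5)² / 24.5 = 0.0102
χ² = 0.0918 + 0.0034 + 0.1667 + 0.0102 = 0.2721 ≈ 0.272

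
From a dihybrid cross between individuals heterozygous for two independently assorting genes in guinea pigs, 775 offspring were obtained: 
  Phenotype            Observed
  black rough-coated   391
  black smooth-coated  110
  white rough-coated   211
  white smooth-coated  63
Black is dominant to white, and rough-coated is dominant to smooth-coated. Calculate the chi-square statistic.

A dihybrid F₂ with independent assortment and complete dominance at both loci gives a 9:3:3:1 phenotypic ratio.
The 9:3:3:1 ratio has 16 parts, so with N = 775 the expected counts are:
  black rough-coated: 775 × 9/16 = 435.9375
  black smooth-coated: 775 × 3/16 = 145.3125
  white rough-coated: 775 × 3/16 = 145.3125
  white smooth-coated: 775 × 1/16 = 48.4375
χ² = Σ (O − E)² / E
  black rough-coated: (391 − 435.9375)² / 435.9375 = 4.6323
  black smooth-coated: (110 − 145.3125)² / 145.3125 = 8.5813
  white rough-coated: (211 − 145.3125)² / 145.3125 = 29.6936
  white smooth-coated: (63 − 48.4375)² / 48.4375 = 4.3781
χ² = 4.6323 + 8.5813 + 29.6936 + 4.3781 = 47.2853 ≈ 47.285

47.285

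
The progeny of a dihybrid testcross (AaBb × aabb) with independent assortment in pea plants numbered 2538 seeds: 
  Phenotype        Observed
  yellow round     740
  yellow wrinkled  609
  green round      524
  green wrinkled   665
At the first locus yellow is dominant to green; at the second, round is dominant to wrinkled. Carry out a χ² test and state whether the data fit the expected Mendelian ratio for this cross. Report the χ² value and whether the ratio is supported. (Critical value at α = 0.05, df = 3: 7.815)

39.277; not consistent

A dihybrid testcross with independent assortment gives a 1:1:1:1 ratio.
Under the 1:1:1:1 hypothesis (Σ ratio = 4, N = 2538):
  yellow round: 2538 × 1/4 = 634.5
  yellow wrinkled: 2538 × 1/4 = 634.5
  green round: 2538 × 1/4 = 634.5
  green wrinkled: 2538 × 1/4 = 634.5
χ² = Σ (O − E)² / E
  yellow round: (740 − 634.5)² / 634.5 = 17.5418
  yellow wrinkled: (609 − 634.5)² / 634.5 = 1.0248
  green round: (524 − 634.5)² / 634.5 = 19.2439
  green wrinkled: (665 − 634.5)² / 634.5 = 1.4661
χ² = 17.5418 + 1.0248 + 19.2439 + 1.4661 = 39.2766 ≈ 39.277
Degrees of freedom = 4 − 1 = 3; critical value at α = 0.05 is 7.815.
Since 39.277 > 7.815, we reject the null hypothesis — the data do not fit the 1:1:1:1 ratio.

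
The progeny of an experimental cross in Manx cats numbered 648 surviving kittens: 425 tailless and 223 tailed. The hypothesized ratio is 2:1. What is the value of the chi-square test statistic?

The 2:1 ratio has 3 parts, so with N = 648 the expected counts are:
  tailless: 648 × 2/3 = 432
  tailed: 648 × 1/3 = 216
χ² = Σ (O − E)² / E
  tailless: (425 − 432)² / 432 = 0.1134
  tailed: (223 − 216)² / 216 = 0.2269
χ² = 0.1134 + 0.2269 = 0.3403 ≈ 0.340

0.340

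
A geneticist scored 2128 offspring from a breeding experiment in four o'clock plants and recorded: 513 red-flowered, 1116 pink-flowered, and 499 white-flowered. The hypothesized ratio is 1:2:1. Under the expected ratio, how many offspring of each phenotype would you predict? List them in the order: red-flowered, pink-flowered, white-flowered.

Expected counts for N = 2128 under a 1:2:1 ratio (total parts = 4):
  red-flowered: 2128 × 1/4 = 532
  pink-flowered: 2128 × 2/4 = 1064
  white-flowered: 2128 × 1/4 = 532

532, 1064, 532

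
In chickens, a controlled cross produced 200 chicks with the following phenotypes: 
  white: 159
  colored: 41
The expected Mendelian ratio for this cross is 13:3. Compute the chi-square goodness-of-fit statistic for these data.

0.402

Under the 13:3 hypothesis (Σ ratio = 16, N = 200):
  white: 200 × 13/16 = 162.5
  colored: 200 × 3/16 = 37.5
χ² = Σ (O − E)² / E
  white: (159 − 162.5)² / 162.5 = 0.0754
  colored: (41 − 37.5)² / 37.5 = 0.3267
χ² = 0.0754 + 0.3267 = 0.4021 ≈ 0.402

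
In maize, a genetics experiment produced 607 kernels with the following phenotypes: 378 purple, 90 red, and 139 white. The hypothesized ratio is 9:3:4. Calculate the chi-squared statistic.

The 9:3:4 ratio has 16 parts, so with N = 607 the expected counts are:
  purple: 607 × 9/16 = 341.4375
  red: 607 × 3/16 = 113.8125
  white: 607 × 4/16 = 151.75
χ² = Σ (O − E)² / E
  purple: (378 − 341.4375)² / 341.4375 = 3.9153
  red: (90 − 113.8125)² / 113.8125 = 4.9822
  white: (139 − 151.75)² / 151.75 = 1.0713
χ² = 3.9153 + 4.9822 + 1.0713 = 9.9688 ≈ 9.969

9.969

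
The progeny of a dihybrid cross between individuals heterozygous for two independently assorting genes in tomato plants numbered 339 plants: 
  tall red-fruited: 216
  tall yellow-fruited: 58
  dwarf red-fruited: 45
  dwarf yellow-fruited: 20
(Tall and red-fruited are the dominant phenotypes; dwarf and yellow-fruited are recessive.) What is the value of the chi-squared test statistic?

9.334

A dihybrid F₂ with independent assortment and complete dominance at both loci gives a 9:3:3:1 phenotypic ratio.
Under the 9:3:3:1 hypothesis (Σ ratio = 16, N = 339):
  tall red-fruited: 339 × 9/16 = 190.6875
  tall yellow-fruited: 339 × 3/16 = 63.5625
  dwarf red-fruited: 339 × 3/16 = 63.5625
  dwarf yellow-fruited: 339 × 1/16 = 21.1875
χ² = Σ (O − E)² / E
  tall red-fruited: (216 − 190.6875)² / 190.6875 = 3.3601
  tall yellow-fruited: (58 − 63.5625)² / 63.5625 = 0.4868
  dwarf red-fruited: (45 − 63.5625)² / 63.5625 = 5.4209
  dwarf yellow-fruited: (20 − 21.1875)² / 21.1875 = 0.0666
χ² = 3.3601 + 0.4868 + 5.4209 + 0.0666 = 9.3344 ≈ 9.334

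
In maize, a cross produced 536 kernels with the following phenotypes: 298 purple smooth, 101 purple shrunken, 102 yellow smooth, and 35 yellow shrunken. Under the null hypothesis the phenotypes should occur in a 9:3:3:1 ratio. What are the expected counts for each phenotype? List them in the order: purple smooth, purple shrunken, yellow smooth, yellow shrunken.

Total ratio parts = 16. Expected numbers out of 536:
  purple smooth: 536 × 9/16 = 301.5
  purple shrunken: 536 × 3/16 = 100.5
  yellow smooth: 536 × 3/16 = 100.5
  yellow shrunken: 536 × 1/16 = 33.5

301.5, 100.5, 100.5, 33.5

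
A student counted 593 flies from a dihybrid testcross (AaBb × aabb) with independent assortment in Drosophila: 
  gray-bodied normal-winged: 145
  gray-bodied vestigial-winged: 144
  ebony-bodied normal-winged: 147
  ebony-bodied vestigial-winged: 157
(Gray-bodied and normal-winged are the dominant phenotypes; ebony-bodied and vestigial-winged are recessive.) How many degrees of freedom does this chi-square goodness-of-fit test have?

3

A dihybrid testcross with independent assortment gives a 1:1:1:1 ratio.
A goodness-of-fit test with 4 phenotype classes has df = 4 − 1 = 3.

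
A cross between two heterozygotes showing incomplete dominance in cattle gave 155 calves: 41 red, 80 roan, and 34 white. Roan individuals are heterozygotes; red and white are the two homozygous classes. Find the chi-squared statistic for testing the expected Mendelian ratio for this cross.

0.794

With incomplete dominance, a heterozygote × heterozygote cross gives a 1:2:1 phenotypic ratio.
Total ratio parts = 4. Expected numbers out of 155:
  red: 155 × 1/4 = 38.75
  roan: 155 × 2/4 = 77.5
  white: 155 × 1/4 = 38.75
χ² = Σ (O − E)² / E
  red: (41 − 38.75)² / 38.75 = 0.1306
  roan: (80 − 77.5)² / 77.5 = 0.0806
  white: (34 − 38.75)² / 38.75 = 0.5823
χ² = 0.1306 + 0.0806 + 0.5823 = 0.7935 ≈ 0.794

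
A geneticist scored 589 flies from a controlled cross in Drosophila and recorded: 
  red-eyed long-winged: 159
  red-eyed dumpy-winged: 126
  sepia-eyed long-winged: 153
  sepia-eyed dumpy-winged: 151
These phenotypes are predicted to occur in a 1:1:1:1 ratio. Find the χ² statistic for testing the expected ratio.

Expected counts for N = 589 under a 1:1:1:1 ratio (total parts = 4):
  red-eyed long-winged: 589 × 1/4 = 147.25
  red-eyed dumpy-winged: 589 × 1/4 = 147.25
  sepia-eyed long-winged: 589 × 1/4 = 147.25
  sepia-eyed dumpy-winged: 589 × 1/4 = 147.25
χ² = Σ (O − E)² / E
  red-eyed long-winged: (159 − 147.25)² / 147.25 = 0.9376
  red-eyed dumpy-winged: (126 − 147.25)² / 147.25 = 3.0666
  sepia-eyed long-winged: (153 − 147.25)² / 147.25 = 0.2245
  sepia-eyed dumpy-winged: (151 − 147.25)² / 147.25 = 0.0955
χ² = 0.9376 + 3.0666 + 0.2245 + 0.0955 = 4.3242 ≈ 4.324

4.324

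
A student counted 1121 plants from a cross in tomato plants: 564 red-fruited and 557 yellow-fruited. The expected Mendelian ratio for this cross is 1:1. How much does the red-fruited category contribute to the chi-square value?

0.022

Under the 1:1 hypothesis (Σ ratio = 2, N = 1121):
  red-fruited: 1121 × 1/2 = 560.5
  yellow-fruited: 1121 × 1/2 = 560.5
Contribution of red-fruited: (564 − 560.5)² / 560.5 = 0.0219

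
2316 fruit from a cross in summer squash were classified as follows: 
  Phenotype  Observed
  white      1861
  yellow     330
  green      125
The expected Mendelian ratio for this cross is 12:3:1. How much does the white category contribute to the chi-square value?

8.852

Total ratio parts = 16. Expected numbers out of 2316:
  white: 2316 × 12/16 = 1737
  yellow: 2316 × 3/16 = 434.25
  green: 2316 × 1/16 = 144.75
Contribution of white: (1861 − 1737)² / 1737 = 8.8520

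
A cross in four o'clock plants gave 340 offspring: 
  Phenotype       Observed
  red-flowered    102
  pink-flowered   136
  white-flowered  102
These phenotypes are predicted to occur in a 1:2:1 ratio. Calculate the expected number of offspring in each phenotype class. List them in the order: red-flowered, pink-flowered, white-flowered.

Total ratio parts = 4. Expected numbers out of 340:
  red-flowered: 340 × 1/4 = 85
  pink-flowered: 340 × 2/4 = 170
  white-flowered: 340 × 1/4 = 85

85, 170, 85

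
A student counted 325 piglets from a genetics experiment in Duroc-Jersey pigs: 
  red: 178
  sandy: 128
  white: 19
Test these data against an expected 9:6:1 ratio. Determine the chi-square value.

0.519

Expected counts for N = 325 under a 9:6:1 ratio (total parts = 16):
  red: 325 × 9/16 = 182.8125
  sandy: 325 × 6/16 = 121.875
  white: 325 × 1/16 = 20.3125
χ² = Σ (O − E)² / E
  red: (178 − 182.8125)² / 182.8125 = 0.1267
  sandy: (128 − 121.875)² / 121.875 = 0.3078
  white: (19 − 20.3125)² / 20.3125 = 0.0848
χ² = 0.1267 + 0.3078 + 0.0848 = 0.5193 ≈ 0.519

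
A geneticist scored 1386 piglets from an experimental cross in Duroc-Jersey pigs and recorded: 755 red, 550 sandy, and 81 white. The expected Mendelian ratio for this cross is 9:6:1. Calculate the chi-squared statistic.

2.904

The 9:6:1 ratio has 16 parts, so with N = 1386 the expected counts are:
  red: 1386 × 9/16 = 779.625
  sandy: 1386 × 6/16 = 519.75
  white: 1386 × 1/16 = 86.625
χ² = Σ (O − E)² / E
  red: (755 − 779.625)² / 779.625 = 0.7778
  sandy: (550 − 519.75)² / 519.75 = 1.7606
  white: (81 − 86.625)² / 86.625 = 0.3653
χ² = 0.7778 + 1.7606 + 0.3653 = 2.9037 ≈ 2.904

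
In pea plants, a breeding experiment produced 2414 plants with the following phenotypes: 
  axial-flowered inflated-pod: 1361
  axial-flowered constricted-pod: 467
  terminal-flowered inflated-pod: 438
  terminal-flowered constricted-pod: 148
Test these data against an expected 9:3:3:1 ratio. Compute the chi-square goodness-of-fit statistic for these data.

0.991

The 9:3:3:1 ratio has 16 parts, so with N = 2414 the expected counts are:
  axial-flowered inflated-pod: 2414 × 9/16 = 1357.875
  axial-flowered constricted-pod: 2414 × 3/16 = 452.625
  terminal-flowered inflated-pod: 2414 × 3/16 = 452.625
  terminal-flowered constricted-pod: 2414 × 1/16 = 150.875
χ² = Σ (O − E)² / E
  axial-flowered inflated-pod: (1361 − 1357.875)² / 1357.875 = 0.0072
  axial-flowered constricted-pod: (467 − 452.625)² / 452.625 = 0.4565
  terminal-flowered inflated-pod: (438 − 452.625)² / 452.625 = 0.4726
  terminal-flowered constricted-pod: (148 − 150.875)² / 150.875 = 0.0548
χ² = 0.0072 + 0.4565 + 0.4726 + 0.0548 = 0.9911 ≈ 0.991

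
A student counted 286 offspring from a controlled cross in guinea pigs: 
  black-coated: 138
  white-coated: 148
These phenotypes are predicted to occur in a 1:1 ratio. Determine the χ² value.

0.350

Total ratio parts = 2. Expected numbers out of 286:
  black-coated: 286 × 1/2 = 143
  white-coated: 286 × 1/2 = 143
χ² = Σ (O − E)² / E
  black-coated: (138 − 143)² / 143 = 0.1748
  white-coated: (148 − 143)² / 143 = 0.1748
χ² = 0.1748 + 0.1748 = 0.3496 ≈ 0.350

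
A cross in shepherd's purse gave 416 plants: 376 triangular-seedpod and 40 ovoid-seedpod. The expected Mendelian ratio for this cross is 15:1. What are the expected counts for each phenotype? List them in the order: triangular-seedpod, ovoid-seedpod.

390, 26

The 15:1 ratio has 16 parts, so with N = 416 the expected counts are:
  triangular-seedpod: 416 × 15/16 = 390
  ovoid-seedpod: 416 × 1/16 = 26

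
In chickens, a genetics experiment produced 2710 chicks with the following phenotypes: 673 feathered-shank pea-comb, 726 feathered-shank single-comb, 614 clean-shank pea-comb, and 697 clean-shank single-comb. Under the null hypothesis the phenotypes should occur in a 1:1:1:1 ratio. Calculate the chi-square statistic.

Total ratio parts = 4. Expected numbers out of 2710:
  feathered-shank pea-comb: 2710 × 1/4 = 677.5
  feathered-shank single-comb: 2710 × 1/4 = 677.5
  clean-shank pea-comb: 2710 × 1/4 = 677.5
  clean-shank single-comb: 2710 × 1/4 = 677.5
χ² = Σ (O − E)² / E
  feathered-shank pea-comb: (673 − 677.5)² / 677.5 = 0.0299
  feathered-shank single-comb: (726 − 677.5)² / 677.5 = 3.4720
  clean-shank pea-comb: (614 − 677.5)² / 677.5 = 5.9517
  clean-shank single-comb: (697 − 677.5)² / 677.5 = 0.5613
χ² = 0.0299 + 3.4720 + 5.9517 + 0.5613 = 10.0149 ≈ 10.015

10.015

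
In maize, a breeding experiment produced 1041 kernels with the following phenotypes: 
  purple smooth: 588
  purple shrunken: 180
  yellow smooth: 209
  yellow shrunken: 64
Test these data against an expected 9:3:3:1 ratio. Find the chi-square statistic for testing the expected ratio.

2.187

The 9:3:3:1 ratio has 16 parts, so with N = 1041 the expected counts are:
  purple smooth: 1041 × 9/16 = 585.5625
  purple shrunken: 1041 × 3/16 = 195.1875
  yellow smooth: 1041 × 3/16 = 195.1875
  yellow shrunken: 1041 × 1/16 = 65.0625
χ² = Σ (O − E)² / E
  purple smooth: (588 − 585.5625)² / 585.5625 = 0.0101
  purple shrunken: (180 − 195.1875)² / 195.1875 = 1.1817
  yellow smooth: (209 − 195.1875)² / 195.1875 = 0.9774
  yellow shrunken: (64 − 65.0625)² / 65.0625 = 0.0174
χ² = 0.0101 + 1.1817 + 0.9774 + 0.0174 = 2.1866 ≈ 2.187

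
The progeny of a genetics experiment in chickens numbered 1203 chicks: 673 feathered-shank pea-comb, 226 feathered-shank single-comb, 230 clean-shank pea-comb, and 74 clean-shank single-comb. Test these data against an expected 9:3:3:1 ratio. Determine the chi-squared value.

0.127

The 9:3:3:1 ratio has 16 parts, so with N = 1203 the expected counts are:
  feathered-shank pea-comb: 1203 × 9/16 = 676.6875
  feathered-shank single-comb: 1203 × 3/16 = 225.5625
  clean-shank pea-comb: 1203 × 3/16 = 225.5625
  clean-shank single-comb: 1203 × 1/16 = 75.1875
χ² = Σ (O − E)² / E
  feathered-shank pea-comb: (673 − 676.6875)² / 676.6875 = 0.0201
  feathered-shank single-comb: (226 − 225.5625)² / 225.5625 = 0.0008
  clean-shank pea-comb: (230 − 225.5625)² / 225.5625 = 0.0873
  clean-shank single-comb: (74 − 75.1875)² / 75.1875 = 0.0188
χ² = 0.0201 + 0.0008 + 0.0873 + 0.0188 = 0.127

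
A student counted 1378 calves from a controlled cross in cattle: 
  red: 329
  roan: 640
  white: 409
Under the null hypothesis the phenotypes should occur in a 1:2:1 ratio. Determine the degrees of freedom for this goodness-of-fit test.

2

A goodness-of-fit test with 3 phenotype classes has df = 3 − 1 = 2.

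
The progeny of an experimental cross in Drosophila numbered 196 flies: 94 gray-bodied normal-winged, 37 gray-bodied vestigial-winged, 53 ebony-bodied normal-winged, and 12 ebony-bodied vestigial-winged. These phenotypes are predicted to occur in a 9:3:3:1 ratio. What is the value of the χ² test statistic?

Total ratio parts = 16. Expected numbers out of 196:
  gray-bodied normal-winged: 196 × 9/16 = 110.25
  gray-bodied vestigial-winged: 196 × 3/16 = 36.75
  ebony-bodied normal-winged: 196 × 3/16 = 36.75
  ebony-bodied vestigial-winged: 196 × 1/16 = 12.25
χ² = Σ (O − E)² / E
  gray-bodied normal-winged: (94 − 110.25)² / 110.25 = 2.3951
  gray-bodied vestigial-winged: (37 − 36.75)² / 36.75 = 0.0017
  ebony-bodied normal-winged: (53 − 36.75)² / 36.75 = 7.1854
  ebony-bodied vestigial-winged: (12 − 12.25)² / 12.25 = 0.0051
χ² = 2.3951 + 0.0017 + 7.1854 + 0.0051 = 9.5873 ≈ 9.587

9.587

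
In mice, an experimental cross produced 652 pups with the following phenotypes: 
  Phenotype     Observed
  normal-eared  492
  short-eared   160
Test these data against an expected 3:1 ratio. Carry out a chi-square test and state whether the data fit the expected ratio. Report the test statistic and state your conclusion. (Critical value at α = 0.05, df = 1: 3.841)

0.074; consistent

The 3:1 ratio has 4 parts, so with N = 652 the expected counts are:
  normal-eared: 652 × 3/4 = 489
  short-eared: 652 × 1/4 = 163
χ² = Σ (O − E)² / E
  normal-eared: (492 − 489)² / 489 = 0.0184
  short-eared: (160 − 163)² / 163 = 0.0552
χ² = 0.0184 + 0.0552 = 0.0736 ≈ 0.074
Degrees of freedom = 2 − 1 = 1; critical value at α = 0.05 is 3.841.
Since 0.074 < 3.841, we fail to reject the null hypothesis — the data are consistent with the 3:1 ratio.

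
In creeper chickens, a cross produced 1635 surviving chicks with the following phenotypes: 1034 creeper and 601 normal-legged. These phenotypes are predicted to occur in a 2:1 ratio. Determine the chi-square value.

Total ratio parts = 3. Expected numbers out of 1635:
  creeper: 1635 × 2/3 = 1090
  normal-legged: 1635 × 1/3 = 545
χ² = Σ (O − E)² / E
  creeper: (1034 − 1090)² / 1090 = 2.8771
  normal-legged: (601 − 545)² / 545 = 5.7541
χ² = 2.8771 + 5.7541 = 8.6312 ≈ 8.631

8.631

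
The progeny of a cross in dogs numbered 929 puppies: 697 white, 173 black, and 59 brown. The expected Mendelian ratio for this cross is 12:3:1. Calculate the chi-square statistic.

0.023

Under the 12:3:1 hypothesis (Σ ratio = 16, N = 929):
  white: 929 × 12/16 = 696.75
  black: 929 × 3/16 = 174.1875
  brown: 929 × 1/16 = 58.0625
χ² = Σ (O − E)² / E
  white: (697 − 696.75)² / 696.75 = 0.0001
  black: (173 − 174.1875)² / 174.1875 = 0.0081
  brown: (59 − 58.0625)² / 58.0625 = 0.0151
χ² = 0.0001 + 0.0081 + 0.0151 = 0.0233 ≈ 0.023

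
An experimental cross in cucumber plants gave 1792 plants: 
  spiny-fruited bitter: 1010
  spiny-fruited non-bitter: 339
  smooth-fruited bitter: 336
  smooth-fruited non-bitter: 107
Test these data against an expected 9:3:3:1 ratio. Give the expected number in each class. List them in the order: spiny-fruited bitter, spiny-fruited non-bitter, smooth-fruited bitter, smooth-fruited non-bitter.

Expected counts for N = 1792 under a 9:3:3:1 ratio (total parts = 16):
  spiny-fruited bitter: 1792 × 9/16 = 1008
  spiny-fruited non-bitter: 1792 × 3/16 = 336
  smooth-fruited bitter: 1792 × 3/16 = 336
  smooth-fruited non-bitter: 1792 × 1/16 = 112

1008, 336, 336, 112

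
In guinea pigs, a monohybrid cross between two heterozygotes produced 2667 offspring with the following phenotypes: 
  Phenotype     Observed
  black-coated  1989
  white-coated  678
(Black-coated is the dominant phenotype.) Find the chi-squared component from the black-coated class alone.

For a monohybrid cross between heterozygotes with complete dominance, the expected phenotypic ratio is 3:1.
The 3:1 ratio has 4 parts, so with N = 2667 the expected counts are:
  black-coated: 2667 × 3/4 = 2000.25
  white-coated: 2667 × 1/4 = 666.75
Contribution of black-coated: (1989 − 2000.25)² / 2000.25 = 0.0633

0.063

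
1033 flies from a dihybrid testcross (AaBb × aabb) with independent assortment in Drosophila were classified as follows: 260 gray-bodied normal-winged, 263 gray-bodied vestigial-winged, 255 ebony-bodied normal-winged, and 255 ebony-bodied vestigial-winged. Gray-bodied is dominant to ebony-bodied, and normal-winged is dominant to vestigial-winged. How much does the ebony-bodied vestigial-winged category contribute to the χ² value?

0.041

A dihybrid testcross with independent assortment gives a 1:1:1:1 ratio.
Expected counts for N = 1033 under a 1:1:1:1 ratio (total parts = 4):
  gray-bodied normal-winged: 1033 × 1/4 = 258.25
  gray-bodied vestigial-winged: 1033 × 1/4 = 258.25
  ebony-bodied normal-winged: 1033 × 1/4 = 258.25
  ebony-bodied vestigial-winged: 1033 × 1/4 = 258.25
Contribution of ebony-bodied vestigial-winged: (255 − 258.25)² / 258.25 = 0.0409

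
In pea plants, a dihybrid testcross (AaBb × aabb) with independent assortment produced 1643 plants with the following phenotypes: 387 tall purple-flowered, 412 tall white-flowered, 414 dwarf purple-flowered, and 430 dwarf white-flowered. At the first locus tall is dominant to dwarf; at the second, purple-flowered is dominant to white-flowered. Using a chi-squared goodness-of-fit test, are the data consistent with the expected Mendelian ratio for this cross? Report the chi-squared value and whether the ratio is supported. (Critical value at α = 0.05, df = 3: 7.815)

A dihybrid testcross with independent assortment gives a 1:1:1:1 ratio.
Under the 1:1:1:1 hypothesis (Σ ratio = 4, N = 1643):
  tall purple-flowered: 1643 × 1/4 = 410.75
  tall white-flowered: 1643 × 1/4 = 410.75
  dwarf purple-flowered: 1643 × 1/4 = 410.75
  dwarf white-flowered: 1643 × 1/4 = 410.75
χ² = Σ (O − E)² / E
  tall purple-flowered: (387 − 410.75)² / 410.75 = 1.3733
  tall white-flowered: (412 − 410.75)² / 410.75 = 0.0038
  dwarf purple-flowered: (414 − 410.75)² / 410.75 = 0.0257
  dwarf white-flowered: (430 − 410.75)² / 410.75 = 0.9022
χ² = 1.3733 + 0.0038 + 0.0257 + 0.9022 = 2.305
Degrees of freedom = 4 − 1 = 3; critical value at α = 0.05 is 7.815.
Since 2.305 < 7.815, we fail to reject the null hypothesis — the data are consistent with the 1:1:1:1 ratio.

2.305; consistent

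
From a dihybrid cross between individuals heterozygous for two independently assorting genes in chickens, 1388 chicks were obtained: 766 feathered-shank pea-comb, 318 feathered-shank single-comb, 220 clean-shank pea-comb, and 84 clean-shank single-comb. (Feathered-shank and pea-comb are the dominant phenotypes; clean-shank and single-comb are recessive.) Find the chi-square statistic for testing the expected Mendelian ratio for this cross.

A dihybrid F₂ with independent assortment and complete dominance at both loci gives a 9:3:3:1 phenotypic ratio.
The 9:3:3:1 ratio has 16 parts, so with N = 1388 the expected counts are:
  feathered-shank pea-comb: 1388 × 9/16 = 780.75
  feathered-shank single-comb: 1388 × 3/16 = 260.25
  clean-shank pea-comb: 1388 × 3/16 = 260.25
  clean-shank single-comb: 1388 × 1/16 = 86.75
χ² = Σ (O − E)² / E
  feathered-shank pea-comb: (766 − 780.75)² / 780.75 = 0.2787
  feathered-shank single-comb: (318 − 260.25)² / 260.25 = 12.8148
  clean-shank pea-comb: (220 − 260.25)² / 260.25 = 6.2250
  clean-shank single-comb: (84 − 86.75)² / 86.75 = 0.0872
χ² = 0.2787 + 12.8148 + 6.2250 + 0.0872 = 19.4057 ≈ 19.406

19.406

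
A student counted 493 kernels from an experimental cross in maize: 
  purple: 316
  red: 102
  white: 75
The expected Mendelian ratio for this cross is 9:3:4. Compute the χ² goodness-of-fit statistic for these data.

Total ratio parts = 16. Expected numbers out of 493:
  purple: 493 × 9/16 = 277.3125
  red: 493 × 3/16 = 92.4375
  white: 493 × 4/16 = 123.25
χ² = Σ (O − E)² / E
  purple: (316 − 277.3125)² / 277.3125 = 5.3972
  red: (102 − 92.4375)² / 92.4375 = 0.9892
  white: (75 − 123.25)² / 123.25 = 18.8889
χ² = 5.3972 + 0.9892 + 18.8889 = 25.2753 ≈ 25.275

25.275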